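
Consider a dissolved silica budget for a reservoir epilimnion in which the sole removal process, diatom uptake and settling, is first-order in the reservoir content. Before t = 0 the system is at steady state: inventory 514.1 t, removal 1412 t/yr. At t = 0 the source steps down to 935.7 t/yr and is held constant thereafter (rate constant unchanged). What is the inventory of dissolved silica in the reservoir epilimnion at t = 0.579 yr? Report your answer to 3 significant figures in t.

τ = M₀/F₀ = 514.1/1412 = 0.3641 yr; rate constant k = 1/τ.
New steady state M_∞ = F₁/k = F₁·τ = 935.7 × 0.3641 = 340.68 t.
M(t) = M_∞ + (M₀ − M_∞)·e^(−t/τ); t/τ = 0.579/0.3641 = 1.590, so e^(−t/τ) = 0.2039.
M(t) = 340.68 + 173.4 × 0.2039 = 376.04 t.

376 t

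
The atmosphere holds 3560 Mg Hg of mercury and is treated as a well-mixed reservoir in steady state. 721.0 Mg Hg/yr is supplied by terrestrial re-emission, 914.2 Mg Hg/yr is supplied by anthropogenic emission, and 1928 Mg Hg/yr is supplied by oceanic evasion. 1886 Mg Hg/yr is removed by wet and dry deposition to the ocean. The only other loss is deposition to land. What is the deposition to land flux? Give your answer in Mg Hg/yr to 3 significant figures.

At steady state ΣF_in = ΣF_out.
ΣF_in = 721.0 + 914.2 + 1928 = 3563.2 Mg Hg/yr.
Deposition to land flux = ΣF_in − (1886) = 3563.2 − 1886 = 1677 Mg Hg/yr.

1680 Mg Hg/yr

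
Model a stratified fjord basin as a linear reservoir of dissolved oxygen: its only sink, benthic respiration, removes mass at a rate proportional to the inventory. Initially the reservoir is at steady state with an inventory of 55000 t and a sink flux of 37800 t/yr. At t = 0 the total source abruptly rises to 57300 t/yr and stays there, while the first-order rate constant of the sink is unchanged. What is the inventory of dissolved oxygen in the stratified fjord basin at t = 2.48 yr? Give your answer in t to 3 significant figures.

The sink rate constant is k = F₀/M₀ = 37800/55000 = 0.6873 yr⁻¹.
Solving dM/dt = F₁ − kM with M(0) = M₀ gives M(t) = F₁/k + (M₀ − F₁/k)·e^(−kt).
F₁/k = 57300/0.6873 = 83373 t; kt = 0.6873 × 2.48 = 1.704, e^(−kt) = 0.1819.
M(2.48) = 83373 + (55000 − 83373) × 0.1819 = 83373 − 5160 = 78213 t.

78200 t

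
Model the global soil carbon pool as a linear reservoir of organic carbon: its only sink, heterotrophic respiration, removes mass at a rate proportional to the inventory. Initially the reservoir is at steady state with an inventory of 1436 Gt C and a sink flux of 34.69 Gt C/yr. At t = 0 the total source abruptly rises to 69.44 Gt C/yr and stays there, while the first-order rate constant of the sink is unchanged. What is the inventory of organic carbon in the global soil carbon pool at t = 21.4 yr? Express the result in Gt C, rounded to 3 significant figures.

Residence time τ = M₀/F₀ = 41.40 yr. The eventual steady state is M_∞ = M₀·(F₁/F₀) = 1436 × 69.44/34.69 = 2874.5 Gt C.
The anomaly ΔM(t) = M(t) − M_∞ decays as ΔM₀·e^(−t/τ) with ΔM₀ = 1436 − 2874.5 = −1438 Gt C.
At t = 21.4 yr, e^(−t/τ) = e^(−0.5170) = 0.5963, so ΔM = −857.8 Gt C and M = 2874.5 − 857.8 = 2016.7 Gt C.

2020 Gt C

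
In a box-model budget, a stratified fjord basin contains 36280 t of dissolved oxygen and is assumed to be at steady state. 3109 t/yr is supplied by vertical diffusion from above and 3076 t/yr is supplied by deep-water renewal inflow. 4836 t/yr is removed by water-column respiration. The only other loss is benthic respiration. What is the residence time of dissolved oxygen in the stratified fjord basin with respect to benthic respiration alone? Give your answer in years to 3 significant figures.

26.9 yr

At steady state ΣF_in = ΣF_out.
ΣF_in = 3109 + 3076 = 6185.0 t/yr.
Benthic respiration flux = ΣF_in − (4836) = 6185.0 − 4836 = 1349 t/yr.
τ = M / F = 36280 / 1349 = 26.89 yr.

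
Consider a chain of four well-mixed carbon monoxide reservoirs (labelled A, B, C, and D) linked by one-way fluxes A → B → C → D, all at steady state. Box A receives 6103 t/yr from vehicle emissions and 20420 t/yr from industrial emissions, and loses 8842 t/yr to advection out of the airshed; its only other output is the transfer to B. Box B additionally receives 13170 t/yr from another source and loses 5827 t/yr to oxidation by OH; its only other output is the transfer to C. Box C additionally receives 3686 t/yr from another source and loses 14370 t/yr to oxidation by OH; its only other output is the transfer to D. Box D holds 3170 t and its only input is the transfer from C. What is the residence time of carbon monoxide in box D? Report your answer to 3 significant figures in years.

0.221 yr

Box A: F(A→B) = (6103 + 20420) − 8842 = 17681 t/yr.
Box B: F(B→C) = (17681 + 13170) − 5827 = 25024 t/yr.
Box C: F(C→D) = (25024 + 3686) − 14370 = 14340 t/yr.
Box D throughput = its input = 14340 t/yr; τ = 3170 / 14340 = 0.2211 yr.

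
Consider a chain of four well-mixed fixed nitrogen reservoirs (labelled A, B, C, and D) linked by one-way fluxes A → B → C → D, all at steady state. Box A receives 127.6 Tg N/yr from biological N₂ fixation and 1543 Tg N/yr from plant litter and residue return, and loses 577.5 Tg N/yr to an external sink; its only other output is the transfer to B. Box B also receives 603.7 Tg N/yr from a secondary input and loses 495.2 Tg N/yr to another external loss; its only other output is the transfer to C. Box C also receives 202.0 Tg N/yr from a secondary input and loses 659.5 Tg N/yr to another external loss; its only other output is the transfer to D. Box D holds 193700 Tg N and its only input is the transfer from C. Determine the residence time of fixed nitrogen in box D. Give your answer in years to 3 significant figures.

260 yr

Box A: F(A→B) = (127.6 + 1543) − 577.5 = 1093.1 Tg N/yr.
Box B: F(B→C) = (1093.1 + 603.7) − 495.2 = 1201.6 Tg N/yr.
Box C: F(C→D) = (1201.6 + 202.0) − 659.5 = 744.10 Tg N/yr.
Box D throughput = its input = 744.10 Tg N/yr; τ = 193700 / 744.10 = 260.3 yr.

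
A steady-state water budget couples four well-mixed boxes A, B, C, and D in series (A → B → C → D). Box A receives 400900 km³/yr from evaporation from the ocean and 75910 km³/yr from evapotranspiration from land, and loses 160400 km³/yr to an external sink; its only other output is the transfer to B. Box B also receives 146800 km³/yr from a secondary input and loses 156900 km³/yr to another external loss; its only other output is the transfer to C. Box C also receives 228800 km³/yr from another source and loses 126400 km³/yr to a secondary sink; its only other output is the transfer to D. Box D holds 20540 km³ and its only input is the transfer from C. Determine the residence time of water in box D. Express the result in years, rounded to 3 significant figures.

0.0503 yr

Box A: F(A→B) = (400900 + 75910) − 160400 = 316410 km³/yr.
Box B: F(B→C) = (316410 + 146800) − 156900 = 306310 km³/yr.
Box C: F(C→D) = (306310 + 228800) − 126400 = 408710 km³/yr.
Box D throughput = its input = 408710 km³/yr; τ = 20540 / 408710 = 0.05026 yr.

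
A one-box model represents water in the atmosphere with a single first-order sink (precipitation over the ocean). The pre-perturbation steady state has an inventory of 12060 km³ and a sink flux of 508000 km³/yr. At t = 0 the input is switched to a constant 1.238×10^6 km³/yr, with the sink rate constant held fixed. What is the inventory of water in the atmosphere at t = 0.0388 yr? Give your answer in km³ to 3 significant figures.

26000 km³

τ = M₀/F₀ = 12060/508000 = 0.02374 yr; rate constant k = 1/τ.
New steady state M_∞ = F₁/k = F₁·τ = 1.238×10^6 × 0.02374 = 29390 km³.
M(t) = M_∞ + (M₀ − M_∞)·e^(−t/τ); t/τ = 0.0388/0.02374 = 1.634, so e^(−t/τ) = 0.1951.
M(t) = 29390 − 17330 × 0.1951 = 26010 km³.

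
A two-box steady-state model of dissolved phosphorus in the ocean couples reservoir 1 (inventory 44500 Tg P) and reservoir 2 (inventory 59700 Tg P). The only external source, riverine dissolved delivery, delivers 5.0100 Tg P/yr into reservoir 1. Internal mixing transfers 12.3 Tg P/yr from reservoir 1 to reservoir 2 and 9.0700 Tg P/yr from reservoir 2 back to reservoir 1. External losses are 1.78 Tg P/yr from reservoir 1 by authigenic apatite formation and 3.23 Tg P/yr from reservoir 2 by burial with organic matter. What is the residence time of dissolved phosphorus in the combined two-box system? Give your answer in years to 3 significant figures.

For the system as a whole, the A↔B exchange is internal and contributes nothing to the throughput; only the external sinks remove mass.
M_total = 44500 + 59700 = 104200 Tg P.
ΣF_external_out = 1.78 + 3.23 = 5.0100 Tg P/yr.
τ = M_total / ΣF_ext = 104200 / 5.0100 = 20800 yr.

20800 yr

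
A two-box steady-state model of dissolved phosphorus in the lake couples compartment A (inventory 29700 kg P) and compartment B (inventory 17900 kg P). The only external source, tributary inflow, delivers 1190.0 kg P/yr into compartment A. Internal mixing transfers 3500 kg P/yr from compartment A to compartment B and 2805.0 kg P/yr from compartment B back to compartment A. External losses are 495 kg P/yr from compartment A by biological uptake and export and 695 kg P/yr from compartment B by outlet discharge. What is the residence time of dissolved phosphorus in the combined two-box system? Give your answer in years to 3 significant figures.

40.0 yr

Treat the two boxes together as one reservoir: the mixing fluxes between them are internal recycling, so τ = ΣM / Σ(external losses).
M_total = 29700 + 17900 = 47600 kg P.
ΣF_external_out = 495 + 695 = 1190.0 kg P/yr.
τ = M_total / ΣF_ext = 47600 / 1190.0 = 40.00 yr.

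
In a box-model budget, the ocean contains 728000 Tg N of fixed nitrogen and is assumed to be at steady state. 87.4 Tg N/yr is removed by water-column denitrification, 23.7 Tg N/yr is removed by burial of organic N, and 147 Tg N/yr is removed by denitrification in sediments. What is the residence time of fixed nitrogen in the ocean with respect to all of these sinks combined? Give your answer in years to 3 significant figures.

Total removal flux = 87.4 + 23.7 + 147 = 258.10 Tg N/yr.
τ = M / ΣF_out = 728000 / 258.10 = 2821 yr.

2820 yr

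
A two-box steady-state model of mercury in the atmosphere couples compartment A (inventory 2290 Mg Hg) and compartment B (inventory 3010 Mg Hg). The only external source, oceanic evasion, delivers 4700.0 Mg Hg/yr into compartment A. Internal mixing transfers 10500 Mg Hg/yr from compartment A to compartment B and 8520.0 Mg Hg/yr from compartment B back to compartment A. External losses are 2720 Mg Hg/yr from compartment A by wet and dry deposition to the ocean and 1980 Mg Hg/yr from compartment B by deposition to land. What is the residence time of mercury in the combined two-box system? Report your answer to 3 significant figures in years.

For the system as a whole, the A↔B exchange is internal and contributes nothing to the throughput; only the external sinks remove mass.
M_total = 2290 + 3010 = 5300.0 Mg Hg.
ΣF_external_out = 2720 + 1980 = 4700.0 Mg Hg/yr.
τ = M_total / ΣF_ext = 5300.0 / 4700.0 = 1.128 yr.

1.13 yr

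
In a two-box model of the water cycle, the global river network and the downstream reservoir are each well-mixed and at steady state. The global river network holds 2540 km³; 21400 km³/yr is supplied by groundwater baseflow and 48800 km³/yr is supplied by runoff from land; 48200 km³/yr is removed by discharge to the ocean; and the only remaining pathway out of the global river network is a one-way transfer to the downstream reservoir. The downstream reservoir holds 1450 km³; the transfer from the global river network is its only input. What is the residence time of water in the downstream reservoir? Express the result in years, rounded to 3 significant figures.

Balance the global river network: ΣF_in = 21400 + 48800 = 70200 km³/yr.
Transfer to the downstream reservoir = ΣF_in − (48200) = 22000 km³/yr.
At steady state the output of the downstream reservoir equals its input, 22000 km³/yr.
τ = M / F = 1450 / 22000 = 0.06591 yr.

0.0659 yr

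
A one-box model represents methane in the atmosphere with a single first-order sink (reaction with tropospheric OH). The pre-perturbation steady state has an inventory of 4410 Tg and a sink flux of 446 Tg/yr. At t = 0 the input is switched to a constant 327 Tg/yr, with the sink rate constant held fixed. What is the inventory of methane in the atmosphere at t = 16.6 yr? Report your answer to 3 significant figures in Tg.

Residence time τ = M₀/F₀ = 9.888 yr. The eventual steady state is M_∞ = M₀·(F₁/F₀) = 4410 × 327/446 = 3233.3 Tg.
The anomaly ΔM(t) = M(t) − M_∞ decays as ΔM₀·e^(−t/τ) with ΔM₀ = 4410 − 3233.3 = 1177 Tg.
At t = 16.6 yr, e^(−t/τ) = e^(−1.679) = 0.1866, so ΔM = 219.6 Tg and M = 3233.3 + 219.6 = 3452.9 Tg.

3450 Tg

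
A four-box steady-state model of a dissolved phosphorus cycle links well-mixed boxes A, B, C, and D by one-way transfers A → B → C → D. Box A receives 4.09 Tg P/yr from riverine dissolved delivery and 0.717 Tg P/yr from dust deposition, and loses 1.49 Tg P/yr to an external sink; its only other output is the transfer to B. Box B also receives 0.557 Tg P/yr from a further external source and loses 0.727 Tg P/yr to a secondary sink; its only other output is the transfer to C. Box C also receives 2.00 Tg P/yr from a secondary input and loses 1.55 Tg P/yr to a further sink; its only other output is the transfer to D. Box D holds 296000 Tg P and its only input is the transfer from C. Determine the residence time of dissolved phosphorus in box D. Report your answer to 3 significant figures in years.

Box A: F(A→B) = (4.09 + 0.717) − 1.49 = 3.3170 Tg P/yr.
Box B: F(B→C) = (3.3170 + 0.557) − 0.727 = 3.1470 Tg P/yr.
Box C: F(C→D) = (3.1470 + 2.00) − 1.55 = 3.5970 Tg P/yr.
Box D throughput = its input = 3.5970 Tg P/yr; τ = 296000 / 3.5970 = 82290 yr.

82300 yr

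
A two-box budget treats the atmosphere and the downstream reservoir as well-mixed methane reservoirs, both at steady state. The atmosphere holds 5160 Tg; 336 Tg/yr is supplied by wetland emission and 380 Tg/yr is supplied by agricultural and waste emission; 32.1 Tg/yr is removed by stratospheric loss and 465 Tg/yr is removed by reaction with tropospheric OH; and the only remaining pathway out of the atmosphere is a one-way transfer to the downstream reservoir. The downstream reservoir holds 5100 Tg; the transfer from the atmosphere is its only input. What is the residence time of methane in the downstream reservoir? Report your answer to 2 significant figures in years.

23 yr

Balance the atmosphere: ΣF_in = 336 + 380 = 716.00 Tg/yr.
Transfer to the downstream reservoir = ΣF_in − (32.1 + 465) = 218.90 Tg/yr.
At steady state the output of the downstream reservoir equals its input, 218.90 Tg/yr.
τ = M / F = 5100 / 218.90 = 23.30 yr.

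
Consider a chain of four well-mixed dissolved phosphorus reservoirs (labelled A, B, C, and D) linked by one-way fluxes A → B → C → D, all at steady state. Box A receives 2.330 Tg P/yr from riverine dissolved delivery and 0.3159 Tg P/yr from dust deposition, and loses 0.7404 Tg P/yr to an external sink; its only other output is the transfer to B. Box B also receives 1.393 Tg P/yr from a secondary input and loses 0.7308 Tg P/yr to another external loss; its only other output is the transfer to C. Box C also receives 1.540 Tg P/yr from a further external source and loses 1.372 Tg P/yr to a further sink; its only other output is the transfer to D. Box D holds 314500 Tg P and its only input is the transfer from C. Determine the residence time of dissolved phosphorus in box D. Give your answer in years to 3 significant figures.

Box A: F(A→B) = (2.330 + 0.3159) − 0.7404 = 1.9055 Tg P/yr.
Box B: F(B→C) = (1.9055 + 1.393) − 0.7308 = 2.5677 Tg P/yr.
Box C: F(C→D) = (2.5677 + 1.540) − 1.372 = 2.7357 Tg P/yr.
Box D throughput = its input = 2.7357 Tg P/yr; τ = 314500 / 2.7357 = 115000 yr.

115000 yr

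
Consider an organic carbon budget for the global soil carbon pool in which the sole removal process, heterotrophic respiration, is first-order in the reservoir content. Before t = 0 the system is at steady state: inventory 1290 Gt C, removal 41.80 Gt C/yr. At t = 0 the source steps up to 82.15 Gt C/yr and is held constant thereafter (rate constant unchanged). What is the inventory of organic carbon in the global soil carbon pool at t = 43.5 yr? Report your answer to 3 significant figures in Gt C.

2230 Gt C

τ = M₀/F₀ = 1290/41.80 = 30.86 yr; rate constant k = 1/τ.
New steady state M_∞ = F₁/k = F₁·τ = 82.15 × 30.86 = 2535.3 Gt C.
M(t) = M_∞ + (M₀ − M_∞)·e^(−t/τ); t/τ = 43.5/30.86 = 1.410, so e^(−t/τ) = 0.2443.
M(t) = 2535.3 − 1245 × 0.2443 = 2231.1 Gt C.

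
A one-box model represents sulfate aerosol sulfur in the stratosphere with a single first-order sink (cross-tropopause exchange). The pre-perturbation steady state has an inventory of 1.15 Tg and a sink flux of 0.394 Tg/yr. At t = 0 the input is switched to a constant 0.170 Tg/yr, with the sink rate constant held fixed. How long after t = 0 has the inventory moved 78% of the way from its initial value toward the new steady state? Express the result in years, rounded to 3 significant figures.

τ = M₀/F₀ = 1.15/0.394 = 2.919 yr.
The remaining gap fraction is e^(−t/τ); 78% covered ⇒ e^(−t/τ) = 0.220.
t = −τ ln(0.220) = 2.919 × 1.514 = 4.419 yr.

4.42 yr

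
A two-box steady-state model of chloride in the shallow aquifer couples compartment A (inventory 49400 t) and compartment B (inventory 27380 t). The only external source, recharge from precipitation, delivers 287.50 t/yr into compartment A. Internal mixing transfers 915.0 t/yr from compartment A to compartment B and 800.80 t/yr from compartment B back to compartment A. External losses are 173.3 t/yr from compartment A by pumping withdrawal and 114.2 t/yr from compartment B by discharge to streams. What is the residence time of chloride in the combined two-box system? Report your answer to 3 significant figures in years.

267 yr

Treat the two boxes together as one reservoir: the mixing fluxes between them are internal recycling, so τ = ΣM / Σ(external losses).
M_total = 49400 + 27380 = 76780 t.
ΣF_external_out = 173.3 + 114.2 = 287.50 t/yr.
τ = M_total / ΣF_ext = 76780 / 287.50 = 267.1 yr.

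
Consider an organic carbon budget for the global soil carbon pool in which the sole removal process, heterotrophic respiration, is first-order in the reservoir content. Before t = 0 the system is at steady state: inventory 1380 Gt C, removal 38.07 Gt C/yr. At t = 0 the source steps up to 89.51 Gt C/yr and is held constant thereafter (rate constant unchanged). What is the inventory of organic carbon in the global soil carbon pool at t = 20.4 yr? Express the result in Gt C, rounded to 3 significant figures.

Residence time τ = M₀/F₀ = 36.25 yr. The eventual steady state is M_∞ = M₀·(F₁/F₀) = 1380 × 89.51/38.07 = 3244.6 Gt C.
The anomaly ΔM(t) = M(t) − M_∞ decays as ΔM₀·e^(−t/τ) with ΔM₀ = 1380 − 3244.6 = −1865 Gt C.
At t = 20.4 yr, e^(−t/τ) = e^(−0.5628) = 0.5696, so ΔM = −1062 Gt C and M = 3244.6 − 1062 = 2182.5 Gt C.

2180 Gt C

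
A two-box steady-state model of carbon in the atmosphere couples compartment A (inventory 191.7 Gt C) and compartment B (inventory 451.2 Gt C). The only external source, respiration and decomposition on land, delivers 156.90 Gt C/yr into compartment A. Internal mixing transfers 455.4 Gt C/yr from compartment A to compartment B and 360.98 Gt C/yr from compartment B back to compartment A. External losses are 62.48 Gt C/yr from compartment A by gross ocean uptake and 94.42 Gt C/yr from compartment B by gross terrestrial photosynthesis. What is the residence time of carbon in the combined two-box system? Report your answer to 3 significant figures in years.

Treat the two boxes together as one reservoir: the mixing fluxes between them are internal recycling, so τ = ΣM / Σ(external losses).
M_total = 191.7 + 451.2 = 642.90 Gt C.
ΣF_external_out = 62.48 + 94.42 = 156.90 Gt C/yr.
τ = M_total / ΣF_ext = 642.90 / 156.90 = 4.098 yr.

4.10 yr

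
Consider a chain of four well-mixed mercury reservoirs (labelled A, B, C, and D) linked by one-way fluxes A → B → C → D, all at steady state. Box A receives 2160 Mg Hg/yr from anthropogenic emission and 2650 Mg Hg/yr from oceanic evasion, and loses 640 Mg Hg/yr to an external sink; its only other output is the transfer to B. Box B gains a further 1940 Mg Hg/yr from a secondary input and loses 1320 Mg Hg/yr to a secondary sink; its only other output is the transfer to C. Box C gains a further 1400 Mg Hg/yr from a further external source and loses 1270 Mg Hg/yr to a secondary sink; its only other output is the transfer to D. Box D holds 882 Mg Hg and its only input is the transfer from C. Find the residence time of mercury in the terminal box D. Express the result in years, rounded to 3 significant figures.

Box A: F(A→B) = (2160 + 2650) − 640 = 4170.0 Mg Hg/yr.
Box B: F(B→C) = (4170.0 + 1940) − 1320 = 4790.0 Mg Hg/yr.
Box C: F(C→D) = (4790.0 + 1400) − 1270 = 4920.0 Mg Hg/yr.
Box D throughput = its input = 4920.0 Mg Hg/yr; τ = 882 / 4920.0 = 0.1793 yr.

0.179 yr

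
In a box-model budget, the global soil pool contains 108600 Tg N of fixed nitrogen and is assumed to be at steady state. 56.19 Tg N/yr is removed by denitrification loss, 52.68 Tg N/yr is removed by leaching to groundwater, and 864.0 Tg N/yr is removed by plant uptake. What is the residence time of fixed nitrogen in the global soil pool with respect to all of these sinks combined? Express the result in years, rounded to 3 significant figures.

112 yr

Total removal flux = 56.19 + 52.68 + 864.0 = 972.87 Tg N/yr.
τ = M / ΣF_out = 108600 / 972.87 = 111.6 yr.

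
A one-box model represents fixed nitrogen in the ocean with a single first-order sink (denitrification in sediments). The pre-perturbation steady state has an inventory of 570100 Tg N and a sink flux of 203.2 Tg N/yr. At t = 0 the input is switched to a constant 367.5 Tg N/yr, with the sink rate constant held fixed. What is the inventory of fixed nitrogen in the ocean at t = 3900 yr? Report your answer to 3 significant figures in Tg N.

Residence time τ = M₀/F₀ = 2806 yr. The eventual steady state is M_∞ = M₀·(F₁/F₀) = 570100 × 367.5/203.2 = 1.0311×10^6 Tg N.
The anomaly ΔM(t) = M(t) − M_∞ decays as ΔM₀·e^(−t/τ) with ΔM₀ = 570100 − 1.0311×10^6 = −461000 Tg N.
At t = 3900 yr, e^(−t/τ) = e^(−1.390) = 0.2491, so ΔM = −114800 Tg N and M = 1.0311×10^6 − 114800 = 916260 Tg N.

916000 Tg N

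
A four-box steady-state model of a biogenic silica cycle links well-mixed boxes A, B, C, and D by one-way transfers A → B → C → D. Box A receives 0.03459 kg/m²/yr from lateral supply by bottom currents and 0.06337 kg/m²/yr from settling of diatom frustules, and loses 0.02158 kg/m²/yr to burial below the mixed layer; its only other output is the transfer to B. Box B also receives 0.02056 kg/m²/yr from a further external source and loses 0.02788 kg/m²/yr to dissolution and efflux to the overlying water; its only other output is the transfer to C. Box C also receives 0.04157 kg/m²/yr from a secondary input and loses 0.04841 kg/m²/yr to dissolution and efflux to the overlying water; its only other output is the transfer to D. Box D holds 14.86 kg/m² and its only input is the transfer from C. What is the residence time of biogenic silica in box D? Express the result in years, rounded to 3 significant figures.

239 yr

Box A: F(A→B) = (0.03459 + 0.06337) − 0.02158 = 0.076380 kg/m²/yr.
Box B: F(B→C) = (0.076380 + 0.02056) − 0.02788 = 0.069060 kg/m²/yr.
Box C: F(C→D) = (0.069060 + 0.04157) − 0.04841 = 0.062220 kg/m²/yr.
Box D throughput = its input = 0.062220 kg/m²/yr; τ = 14.86 / 0.062220 = 238.8 yr.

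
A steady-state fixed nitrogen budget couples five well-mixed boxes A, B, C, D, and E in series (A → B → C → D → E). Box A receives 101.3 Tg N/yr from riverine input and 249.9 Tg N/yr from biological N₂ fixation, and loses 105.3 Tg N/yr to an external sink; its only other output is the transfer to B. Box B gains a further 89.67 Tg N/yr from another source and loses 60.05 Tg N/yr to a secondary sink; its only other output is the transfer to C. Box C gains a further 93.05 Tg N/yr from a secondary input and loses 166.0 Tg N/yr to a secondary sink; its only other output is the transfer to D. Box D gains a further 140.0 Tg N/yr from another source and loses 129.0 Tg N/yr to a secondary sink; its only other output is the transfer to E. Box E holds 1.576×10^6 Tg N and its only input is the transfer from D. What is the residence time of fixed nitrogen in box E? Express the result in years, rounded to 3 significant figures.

7380 yr

Box A: F(A→B) = (101.3 + 249.9) − 105.3 = 245.90 Tg N/yr.
Box B: F(B→C) = (245.90 + 89.67) − 60.05 = 275.52 Tg N/yr.
Box C: F(C→D) = (275.52 + 93.05) − 166.0 = 202.57 Tg N/yr.
Box D: F(D→E) = (202.57 + 140.0) − 129.0 = 213.57 Tg N/yr.
Box E throughput = its input = 213.57 Tg N/yr; τ = 1.576×10^6 / 213.57 = 7379 yr.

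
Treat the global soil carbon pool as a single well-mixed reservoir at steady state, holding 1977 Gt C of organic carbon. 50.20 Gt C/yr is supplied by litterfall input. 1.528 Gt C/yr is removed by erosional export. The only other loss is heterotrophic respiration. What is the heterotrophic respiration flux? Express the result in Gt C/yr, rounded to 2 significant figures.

49 Gt C/yr

At steady state ΣF_in = ΣF_out.
ΣF_in = 50.200 Gt C/yr.
Heterotrophic respiration flux = ΣF_in − (1.528) = 50.200 − 1.528 = 48.67 Gt C/yr.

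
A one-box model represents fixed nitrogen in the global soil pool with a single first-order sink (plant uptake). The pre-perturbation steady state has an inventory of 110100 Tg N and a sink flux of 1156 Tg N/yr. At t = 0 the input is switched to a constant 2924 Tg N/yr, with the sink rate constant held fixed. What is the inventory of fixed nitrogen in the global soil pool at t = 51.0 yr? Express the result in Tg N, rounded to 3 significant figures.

Residence time τ = M₀/F₀ = 95.24 yr. The eventual steady state is M_∞ = M₀·(F₁/F₀) = 110100 × 2924/1156 = 278490 Tg N.
The anomaly ΔM(t) = M(t) − M_∞ decays as ΔM₀·e^(−t/τ) with ΔM₀ = 110100 − 278490 = −168400 Tg N.
At t = 51.0 yr, e^(−t/τ) = e^(−0.5355) = 0.5854, so ΔM = −98570 Tg N and M = 278490 − 98570 = 179920 Tg N.

180000 Tg N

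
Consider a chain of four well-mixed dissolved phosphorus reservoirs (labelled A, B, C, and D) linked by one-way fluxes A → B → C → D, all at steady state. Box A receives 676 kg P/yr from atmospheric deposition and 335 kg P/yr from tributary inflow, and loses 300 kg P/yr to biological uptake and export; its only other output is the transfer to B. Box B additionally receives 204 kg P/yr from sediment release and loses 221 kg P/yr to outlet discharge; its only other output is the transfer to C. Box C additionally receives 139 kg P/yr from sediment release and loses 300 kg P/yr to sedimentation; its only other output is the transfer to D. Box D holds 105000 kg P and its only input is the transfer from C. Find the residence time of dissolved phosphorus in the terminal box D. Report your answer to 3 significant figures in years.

197 yr

Box A: F(A→B) = (676 + 335) − 300 = 711.00 kg P/yr.
Box B: F(B→C) = (711.00 + 204) − 221 = 694.00 kg P/yr.
Box C: F(C→D) = (694.00 + 139) − 300 = 533.00 kg P/yr.
Box D throughput = its input = 533.00 kg P/yr; τ = 105000 / 533.00 = 197.0 yr.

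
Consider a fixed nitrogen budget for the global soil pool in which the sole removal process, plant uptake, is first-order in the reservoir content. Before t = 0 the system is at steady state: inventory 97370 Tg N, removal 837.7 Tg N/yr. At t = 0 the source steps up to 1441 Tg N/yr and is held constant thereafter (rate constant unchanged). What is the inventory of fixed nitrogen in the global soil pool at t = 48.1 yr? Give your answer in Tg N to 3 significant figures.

τ = M₀/F₀ = 97370/837.7 = 116.2 yr; rate constant k = 1/τ.
New steady state M_∞ = F₁/k = F₁·τ = 1441 × 116.2 = 167490 Tg N.
M(t) = M_∞ + (M₀ − M_∞)·e^(−t/τ); t/τ = 48.1/116.2 = 0.4138, so e^(−t/τ) = 0.6611.
M(t) = 167490 − 70120 × 0.6611 = 121130 Tg N.

121000 Tg N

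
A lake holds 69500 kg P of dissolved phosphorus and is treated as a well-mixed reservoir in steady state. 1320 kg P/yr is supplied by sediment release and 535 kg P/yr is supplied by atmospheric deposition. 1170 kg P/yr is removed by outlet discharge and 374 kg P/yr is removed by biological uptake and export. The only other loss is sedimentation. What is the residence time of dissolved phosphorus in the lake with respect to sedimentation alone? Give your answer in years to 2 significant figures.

220 yr

At steady state ΣF_in = ΣF_out.
ΣF_in = 1320 + 535 = 1855.0 kg P/yr.
Sedimentation flux = ΣF_in − (1170 + 374) = 1855.0 − 1544 = 311.0 kg P/yr.
τ = M / F = 69500 / 311.0 = 223.5 yr.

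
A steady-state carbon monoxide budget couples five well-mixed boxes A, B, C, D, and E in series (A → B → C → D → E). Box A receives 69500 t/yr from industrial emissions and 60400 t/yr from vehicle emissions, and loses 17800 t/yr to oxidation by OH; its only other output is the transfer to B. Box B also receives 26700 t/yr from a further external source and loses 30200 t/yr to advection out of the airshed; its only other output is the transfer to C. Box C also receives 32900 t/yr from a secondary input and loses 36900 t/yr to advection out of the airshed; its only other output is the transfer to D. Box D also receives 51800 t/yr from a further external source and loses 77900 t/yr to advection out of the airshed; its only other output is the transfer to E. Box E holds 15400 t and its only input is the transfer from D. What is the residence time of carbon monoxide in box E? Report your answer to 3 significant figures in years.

0.196 yr

Box A: F(A→B) = (69500 + 60400) − 17800 = 112100 t/yr.
Box B: F(B→C) = (112100 + 26700) − 30200 = 108600 t/yr.
Box C: F(C→D) = (108600 + 32900) − 36900 = 104600 t/yr.
Box D: F(D→E) = (104600 + 51800) − 77900 = 78500 t/yr.
Box E throughput = its input = 78500 t/yr; τ = 15400 / 78500 = 0.1962 yr.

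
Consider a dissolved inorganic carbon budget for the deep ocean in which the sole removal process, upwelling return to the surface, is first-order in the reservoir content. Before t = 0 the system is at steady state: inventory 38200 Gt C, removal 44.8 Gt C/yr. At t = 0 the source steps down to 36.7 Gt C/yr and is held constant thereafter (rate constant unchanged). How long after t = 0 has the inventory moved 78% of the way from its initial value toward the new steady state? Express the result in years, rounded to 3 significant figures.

τ = M₀/F₀ = 38200/44.8 = 852.7 yr.
The remaining gap fraction is e^(−t/τ); 78% covered ⇒ e^(−t/τ) = 0.220.
t = −τ ln(0.220) = 852.7 × 1.514 = 1291 yr.

1290 yr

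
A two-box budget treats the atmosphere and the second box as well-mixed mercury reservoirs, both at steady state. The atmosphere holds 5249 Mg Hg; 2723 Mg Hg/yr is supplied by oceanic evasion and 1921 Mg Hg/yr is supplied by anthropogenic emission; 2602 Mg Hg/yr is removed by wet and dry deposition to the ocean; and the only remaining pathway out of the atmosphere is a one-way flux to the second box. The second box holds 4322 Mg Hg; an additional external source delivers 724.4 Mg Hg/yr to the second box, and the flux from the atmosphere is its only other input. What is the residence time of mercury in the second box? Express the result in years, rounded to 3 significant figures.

Balance the atmosphere: ΣF_in = 2723 + 1921 = 4644.0 Mg Hg/yr.
Flux to the second box = ΣF_in − (2602) = 2042.0 Mg Hg/yr.
Total input to the second box = 2042.0 + 724.4 = 2766.4 Mg Hg/yr; at steady state this equals its total output.
τ = M / F = 4322 / 2766.4 = 1.562 yr.

1.56 yr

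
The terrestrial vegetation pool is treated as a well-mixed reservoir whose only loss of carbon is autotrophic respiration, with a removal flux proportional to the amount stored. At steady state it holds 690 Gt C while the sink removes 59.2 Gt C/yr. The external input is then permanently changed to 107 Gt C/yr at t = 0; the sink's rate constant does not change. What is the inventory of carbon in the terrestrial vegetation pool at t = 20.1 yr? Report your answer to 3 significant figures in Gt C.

The sink rate constant is k = F₀/M₀ = 59.2/690 = 0.08580 yr⁻¹.
Solving dM/dt = F₁ − kM with M(0) = M₀ gives M(t) = F₁/k + (M₀ − F₁/k)·e^(−kt).
F₁/k = 107/0.08580 = 1247.1 Gt C; kt = 0.08580 × 20.1 = 1.725, e^(−kt) = 0.1783.
M(20.1) = 1247.1 + (690 − 1247.1) × 0.1783 = 1247.1 − 99.31 = 1147.8 Gt C.

1150 Gt C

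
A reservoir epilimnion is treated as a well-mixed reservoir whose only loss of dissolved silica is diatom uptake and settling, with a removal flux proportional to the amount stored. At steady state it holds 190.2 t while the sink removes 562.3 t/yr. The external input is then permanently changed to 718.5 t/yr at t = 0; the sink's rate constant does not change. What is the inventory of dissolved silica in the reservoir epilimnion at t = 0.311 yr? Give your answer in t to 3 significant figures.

τ = M₀/F₀ = 190.2/562.3 = 0.3383 yr; rate constant k = 1/τ.
New steady state M_∞ = F₁/k = F₁·τ = 718.5 × 0.3383 = 243.04 t.
M(t) = M_∞ + (M₀ − M_∞)·e^(−t/τ); t/τ = 0.311/0.3383 = 0.9194, so e^(−t/τ) = 0.3987.
M(t) = 243.04 − 52.84 × 0.3987 = 221.97 t.

222 t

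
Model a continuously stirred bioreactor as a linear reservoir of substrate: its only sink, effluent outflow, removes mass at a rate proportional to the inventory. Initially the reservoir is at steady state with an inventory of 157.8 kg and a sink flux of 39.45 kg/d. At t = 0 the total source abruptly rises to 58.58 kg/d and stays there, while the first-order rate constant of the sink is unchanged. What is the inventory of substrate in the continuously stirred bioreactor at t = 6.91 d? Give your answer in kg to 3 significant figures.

Residence time τ = M₀/F₀ = 4.000 d. The eventual steady state is M_∞ = M₀·(F₁/F₀) = 157.8 × 58.58/39.45 = 234.32 kg.
The anomaly ΔM(t) = M(t) − M_∞ decays as ΔM₀·e^(−t/τ) with ΔM₀ = 157.8 − 234.32 = −76.52 kg.
At t = 6.91 d, e^(−t/τ) = e^(−1.728) = 0.1777, so ΔM = −13.60 kg and M = 234.32 − 13.60 = 220.72 kg.

221 kg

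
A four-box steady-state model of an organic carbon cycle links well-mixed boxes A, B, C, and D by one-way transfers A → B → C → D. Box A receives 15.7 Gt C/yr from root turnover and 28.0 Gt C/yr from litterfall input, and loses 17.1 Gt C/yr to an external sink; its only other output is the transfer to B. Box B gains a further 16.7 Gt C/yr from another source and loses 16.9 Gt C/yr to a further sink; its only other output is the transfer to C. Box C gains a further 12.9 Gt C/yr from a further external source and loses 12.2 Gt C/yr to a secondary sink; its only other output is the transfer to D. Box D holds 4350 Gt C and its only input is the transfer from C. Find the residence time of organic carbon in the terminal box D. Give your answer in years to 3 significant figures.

Box A: F(A→B) = (15.7 + 28.0) − 17.1 = 26.600 Gt C/yr.
Box B: F(B→C) = (26.600 + 16.7) − 16.9 = 26.400 Gt C/yr.
Box C: F(C→D) = (26.400 + 12.9) − 12.2 = 27.100 Gt C/yr.
Box D throughput = its input = 27.100 Gt C/yr; τ = 4350 / 27.100 = 160.5 yr.

161 yr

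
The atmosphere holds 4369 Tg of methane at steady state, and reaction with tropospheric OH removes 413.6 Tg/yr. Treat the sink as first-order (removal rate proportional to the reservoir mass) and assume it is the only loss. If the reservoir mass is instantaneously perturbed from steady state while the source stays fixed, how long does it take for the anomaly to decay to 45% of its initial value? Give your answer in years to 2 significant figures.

For a linear reservoir the anomaly decays as exp(−t/τ) with τ = M/F = 4369/413.6 = 10.56 yr.
exp(−t/τ) = 0.45 ⇒ t = −τ ln(0.45) = 10.56 × 0.7985 = 8.435 yr.

8.4 yr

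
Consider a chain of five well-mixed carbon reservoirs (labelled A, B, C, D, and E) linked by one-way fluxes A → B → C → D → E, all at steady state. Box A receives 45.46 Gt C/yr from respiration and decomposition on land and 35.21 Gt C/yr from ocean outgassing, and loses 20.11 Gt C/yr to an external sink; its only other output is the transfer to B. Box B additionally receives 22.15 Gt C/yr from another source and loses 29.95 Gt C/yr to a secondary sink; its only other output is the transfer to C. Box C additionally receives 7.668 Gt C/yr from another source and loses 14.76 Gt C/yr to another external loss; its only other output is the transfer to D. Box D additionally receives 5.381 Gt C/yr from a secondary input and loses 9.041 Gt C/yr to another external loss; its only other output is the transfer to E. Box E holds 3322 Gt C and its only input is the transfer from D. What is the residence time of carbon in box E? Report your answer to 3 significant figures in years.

Box A: F(A→B) = (45.46 + 35.21) − 20.11 = 60.560 Gt C/yr.
Box B: F(B→C) = (60.560 + 22.15) − 29.95 = 52.760 Gt C/yr.
Box C: F(C→D) = (52.760 + 7.668) − 14.76 = 45.668 Gt C/yr.
Box D: F(D→E) = (45.668 + 5.381) − 9.041 = 42.008 Gt C/yr.
Box E throughput = its input = 42.008 Gt C/yr; τ = 3322 / 42.008 = 79.08 yr.

79.1 yr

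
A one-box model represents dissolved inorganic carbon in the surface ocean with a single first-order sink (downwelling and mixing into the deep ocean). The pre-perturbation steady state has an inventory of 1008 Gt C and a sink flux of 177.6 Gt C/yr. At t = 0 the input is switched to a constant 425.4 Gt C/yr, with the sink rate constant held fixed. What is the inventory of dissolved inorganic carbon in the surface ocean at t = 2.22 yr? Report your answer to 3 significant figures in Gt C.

1460 Gt C

τ = M₀/F₀ = 1008/177.6 = 5.676 yr; rate constant k = 1/τ.
New steady state M_∞ = F₁/k = F₁·τ = 425.4 × 5.676 = 2414.4 Gt C.
M(t) = M_∞ + (M₀ − M_∞)·e^(−t/τ); t/τ = 2.22/5.676 = 0.3911, so e^(−t/τ) = 0.6763.
M(t) = 2414.4 − 1406 × 0.6763 = 1463.3 Gt C.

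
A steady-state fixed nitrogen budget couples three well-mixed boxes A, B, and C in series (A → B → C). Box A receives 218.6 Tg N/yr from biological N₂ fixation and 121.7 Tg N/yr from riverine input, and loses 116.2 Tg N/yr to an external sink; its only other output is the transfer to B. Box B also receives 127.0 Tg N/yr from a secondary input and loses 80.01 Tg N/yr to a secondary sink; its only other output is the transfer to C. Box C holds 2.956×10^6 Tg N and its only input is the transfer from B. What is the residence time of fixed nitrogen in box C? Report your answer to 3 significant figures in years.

Box A: F(A→B) = (218.6 + 121.7) − 116.2 = 224.10 Tg N/yr.
Box B: F(B→C) = (224.10 + 127.0) − 80.01 = 271.09 Tg N/yr.
Box C throughput = its input = 271.09 Tg N/yr; τ = 2.956×10^6 / 271.09 = 10900 yr.

10900 yr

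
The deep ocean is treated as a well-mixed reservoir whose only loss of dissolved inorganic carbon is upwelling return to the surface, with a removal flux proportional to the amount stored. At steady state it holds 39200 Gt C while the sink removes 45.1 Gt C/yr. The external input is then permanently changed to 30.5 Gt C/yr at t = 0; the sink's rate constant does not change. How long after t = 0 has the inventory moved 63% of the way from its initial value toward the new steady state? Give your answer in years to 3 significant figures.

τ = M₀/F₀ = 39200/45.1 = 869.2 yr.
The remaining gap fraction is e^(−t/τ); 63% covered ⇒ e^(−t/τ) = 0.370.
t = −τ ln(0.370) = 869.2 × 0.9943 = 864.2 yr.

864 yr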